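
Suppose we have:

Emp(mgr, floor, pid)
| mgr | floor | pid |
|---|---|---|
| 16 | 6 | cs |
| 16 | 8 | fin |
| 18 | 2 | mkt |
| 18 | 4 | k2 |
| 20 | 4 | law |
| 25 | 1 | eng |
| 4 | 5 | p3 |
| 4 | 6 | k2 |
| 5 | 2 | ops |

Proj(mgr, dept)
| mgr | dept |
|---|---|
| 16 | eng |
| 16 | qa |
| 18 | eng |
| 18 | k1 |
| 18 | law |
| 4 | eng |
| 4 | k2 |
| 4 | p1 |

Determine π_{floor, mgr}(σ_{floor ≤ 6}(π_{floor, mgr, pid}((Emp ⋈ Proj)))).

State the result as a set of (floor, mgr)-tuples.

Joining Emp and Proj on mgr yields {(16, 6, cs, eng), (16, 6, cs, qa), (16, 8, fin, eng), (16, 8, fin, qa), (18, 2, mkt, eng), (18, 2, mkt, k1), (18, 2, mkt, law), (18, 4, k2, eng), (18, 4, k2, k1), (18, 4, k2, law), (4, 5, p3, eng), (4, 5, p3, k2), (4, 5, p3, p1), (4, 6, k2, eng), (4, 6, k2, k2), (4, 6, k2, p1)}.
π[floor, mgr, pid]: project onto (floor, mgr, pid) (10 duplicate(s) eliminated) → {(2, 18, mkt), (4, 18, k2), (5, 4, p3), (6, 16, cs), (6, 4, k2), (8, 16, fin)}
σ[floor ≤ 6]: keep tuples satisfying floor ≤ 6 → {(2, 18, mkt), (4, 18, k2), (5, 4, p3), (6, 16, cs), (6, 4, k2)}
π[floor, mgr]: project onto (floor, mgr) → {(2, 18), (4, 18), (5, 4), (6, 16), (6, 4)}

{(2, 18), (4, 18), (5, 4), (6, 16), (6, 4)}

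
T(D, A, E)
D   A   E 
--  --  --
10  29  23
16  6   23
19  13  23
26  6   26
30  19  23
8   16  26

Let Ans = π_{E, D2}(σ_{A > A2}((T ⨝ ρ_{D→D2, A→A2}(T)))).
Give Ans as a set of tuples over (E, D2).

ρ[D→D2, A→A2]: schema becomes (D2, A2, E); tuples unchanged.
Natural join on E: {(10, 29, 23, 10, 29), (10, 29, 23, 16, 6), (10, 29, 23, 19, 13), (10, 29, 23, 30, 19), (16, 6, 23, 10, 29), (16, 6, 23, 16, 6), (16, 6, 23, 19, 13), (16, 6, 23, 30, 19), (19, 13, 23, 10, 29), (19, 13, 23, 16, 6), (19, 13, 23, 19, 13), (19, 13, 23, 30, 19), (26, 6, 26, 26, 6), (26, 6, 26, 8, 16), (30, 19, 23, 10, 29), (30, 19, 23, 16, 6), (30, 19, 23, 19, 13), (30, 19, 23, 30, 19), (8, 16, 26, 26, 6), (8, 16, 26, 8, 16)}
Selection A > A2: {(10, 29, 23, 16, 6), (10, 29, 23, 19, 13), (10, 29, 23, 30, 19), (19, 13, 23, 16, 6), (30, 19, 23, 16, 6), (30, 19, 23, 19, 13), (8, 16, 26, 26, 6)}
Projecting to E, D2 (3 duplicate(s) eliminated): {(23, 16), (23, 19), (23, 30), (26, 26)}

{(23, 16), (23, 19), (23, 30), (26, 26)}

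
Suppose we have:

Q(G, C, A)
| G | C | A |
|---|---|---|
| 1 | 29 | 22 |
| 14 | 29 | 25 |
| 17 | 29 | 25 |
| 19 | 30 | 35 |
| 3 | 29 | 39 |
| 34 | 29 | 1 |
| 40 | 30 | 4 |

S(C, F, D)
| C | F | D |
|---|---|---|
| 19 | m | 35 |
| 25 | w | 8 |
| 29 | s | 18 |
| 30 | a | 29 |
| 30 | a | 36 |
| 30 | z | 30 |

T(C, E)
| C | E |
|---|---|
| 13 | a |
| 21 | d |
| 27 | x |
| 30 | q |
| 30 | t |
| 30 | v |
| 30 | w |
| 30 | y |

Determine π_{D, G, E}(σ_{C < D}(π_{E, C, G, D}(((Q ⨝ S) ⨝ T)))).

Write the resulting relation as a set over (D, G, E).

Natural join on C: {(1, 29, 22, s, 18), (14, 29, 25, s, 18), (17, 29, 25, s, 18), (19, 30, 35, a, 29), (19, 30, 35, a, 36), (19, 30, 35, z, 30), (3, 29, 39, s, 18), (34, 29, 1, s, 18), (40, 30, 4, a, 29), (40, 30, 4, a, 36), (40, 30, 4, z, 30)}
Natural join on C: {(19, 30, 35, a, 29, q), (19, 30, 35, a, 29, t), (19, 30, 35, a, 29, v), (19, 30, 35, a, 29, w), (19, 30, 35, a, 29, y), (19, 30, 35, a, 36, q), (19, 30, 35, a, 36, t), (19, 30, 35, a, 36, v), (19, 30, 35, a, 36, w), (19, 30, 35, a, 36, y), (19, 30, 35, z, 30, q), (19, 30, 35, z, 30, t), (19, 30, 35, z, 30, v), (19, 30, 35, z, 30, w), (19, 30, 35, z, 30, y), (40, 30, 4, a, 29, q), (40, 30, 4, a, 29, t), (40, 30, 4, a, 29, v), (40, 30, 4, a, 29, w), (40, 30, 4, a, 29, y), (40, 30, 4, a, 36, q), (40, 30, 4, a, 36, t), (40, 30, 4, a, 36, v), (40, 30, 4, a, 36, w), (40, 30, 4, a, 36, y), (40, 30, 4, z, 30, q), (40, 30, 4, z, 30, t), (40, 30, 4, z, 30, v), (40, 30, 4, z, 30, w), (40, 30, 4, z, 30, y)}
π_{E, C, G, D} gives {(q, 30, 19, 29), (q, 30, 19, 30), (q, 30, 19, 36), (q, 30, 40, 29), (q, 30, 40, 30), (q, 30, 40, 36), (t, 30, 19, 29), (t, 30, 19, 30), (t, 30, 19, 36), (t, 30, 40, 29), (t, 30, 40, 30), (t, 30, 40, 36), (v, 30, 19, 29), (v, 30, 19, 30), (v, 30, 19, 36), (v, 30, 40, 29), (v, 30, 40, 30), (v, 30, 40, 36), (w, 30, 19, 29), (w, 30, 19, 30), (w, 30, 19, 36), (w, 30, 40, 29), (w, 30, 40, 30), (w, 30, 40, 36), (y, 30, 19, 29), (y, 30, 19, 30), (y, 30, 19, 36), (y, 30, 40, 29), (y, 30, 40, 30), (y, 30, 40, 36)}.
Apply σ_{C < D}; surviving tuples: {(q, 30, 19, 36), (q, 30, 40, 36), (t, 30, 19, 36), (t, 30, 40, 36), (v, 30, 19, 36), (v, 30, 40, 36), (w, 30, 19, 36), (w, 30, 40, 36), (y, 30, 19, 36), (y, 30, 40, 36)}
π_{D, G, E} gives {(36, 19, q), (36, 19, t), (36, 19, v), (36, 19, w), (36, 19, y), (36, 40, q), (36, 40, t), (36, 40, v), (36, 40, w), (36, 40, y)}.

{(36, 19, q), (36, 19, t), (36, 19, v), (36, 19, w), (36, 19, y), (36, 40, q), (36, 40, t), (36, 40, v), (36, 40, w), (36, 40, y)}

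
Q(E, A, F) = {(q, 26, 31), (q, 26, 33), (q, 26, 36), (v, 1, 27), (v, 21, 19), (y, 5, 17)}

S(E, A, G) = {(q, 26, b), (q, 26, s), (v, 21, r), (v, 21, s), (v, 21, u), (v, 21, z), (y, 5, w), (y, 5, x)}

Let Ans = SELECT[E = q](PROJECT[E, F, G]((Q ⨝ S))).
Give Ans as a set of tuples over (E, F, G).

{(q, 31, b), (q, 31, s), (q, 33, b), (q, 33, s), (q, 36, b), (q, 36, s)}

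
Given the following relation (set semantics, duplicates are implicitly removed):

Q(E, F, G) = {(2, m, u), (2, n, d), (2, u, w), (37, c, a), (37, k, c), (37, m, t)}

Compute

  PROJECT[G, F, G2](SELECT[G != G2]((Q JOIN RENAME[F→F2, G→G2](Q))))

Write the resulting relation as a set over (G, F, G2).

ρ[F→F2, G→G2]: schema becomes (E, F2, G2); tuples unchanged.
Natural join on E: {(2, m, u, m, u), (2, m, u, n, d), (2, m, u, u, w), (2, n, d, m, u), (2, n, d, n, d), (2, n, d, u, w), (2, u, w, m, u), (2, u, w, n, d), (2, u, w, u, w), (37, c, a, c, a), (37, c, a, k, c), (37, c, a, m, t), (37, k, c, c, a), (37, k, c, k, c), (37, k, c, m, t), (37, m, t, c, a), (37, m, t, k, c), (37, m, t, m, t)}
Apply σ_{G != G2}; surviving tuples: {(2, m, u, n, d), (2, m, u, u, w), (2, n, d, m, u), (2, n, d, u, w), (2, u, w, m, u), (2, u, w, n, d), (37, c, a, k, c), (37, c, a, m, t), (37, k, c, c, a), (37, k, c, m, t), (37, m, t, c, a), (37, m, t, k, c)}
Projecting to G, F, G2: {(a, c, c), (a, c, t), (c, k, a), (c, k, t), (d, n, u), (d, n, w), (t, m, a), (t, m, c), (u, m, d), (u, m, w), (w, u, d), (w, u, u)}

{(a, c, c), (a, c, t), (c, k, a), (c, k, t), (d, n, u), (d, n, w), (t, m, a), (t, m, c), (u, m, d), (u, m, w), (w, u, d), (w, u, u)}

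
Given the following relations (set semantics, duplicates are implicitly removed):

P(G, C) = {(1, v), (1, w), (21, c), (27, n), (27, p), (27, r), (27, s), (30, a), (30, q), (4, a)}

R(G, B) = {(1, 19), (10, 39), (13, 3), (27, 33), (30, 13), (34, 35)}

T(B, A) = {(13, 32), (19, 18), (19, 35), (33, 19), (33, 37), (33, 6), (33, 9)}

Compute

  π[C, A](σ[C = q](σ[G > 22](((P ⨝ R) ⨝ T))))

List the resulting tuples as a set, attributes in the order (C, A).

Joining P and R on G yields {(1, v, 19), (1, w, 19), (27, n, 33), (27, p, 33), (27, r, 33), (27, s, 33), (30, a, 13), (30, q, 13)}.
Joining (P ⨝ R) and T on B yields {(1, v, 19, 18), (1, v, 19, 35), (1, w, 19, 18), (1, w, 19, 35), (27, n, 33, 19), (27, n, 33, 37), (27, n, 33, 6), (27, n, 33, 9), (27, p, 33, 19), (27, p, 33, 37), (27, p, 33, 6), (27, p, 33, 9), (27, r, 33, 19), (27, r, 33, 37), (27, r, 33, 6), (27, r, 33, 9), (27, s, 33, 19), (27, s, 33, 37), (27, s, 33, 6), (27, s, 33, 9), (30, a, 13, 32), (30, q, 13, 32)}.
Selection G > 22: {(27, n, 33, 19), (27, n, 33, 37), (27, n, 33, 6), (27, n, 33, 9), (27, p, 33, 19), (27, p, 33, 37), (27, p, 33, 6), (27, p, 33, 9), (27, r, 33, 19), (27, r, 33, 37), (27, r, 33, 6), (27, r, 33, 9), (27, s, 33, 19), (27, s, 33, 37), (27, s, 33, 6), (27, s, 33, 9), (30, a, 13, 32), (30, q, 13, 32)}
Selection C = q: {(30, q, 13, 32)}
Keep only column(s) C, A: {(q, 32)}

{(q, 32)}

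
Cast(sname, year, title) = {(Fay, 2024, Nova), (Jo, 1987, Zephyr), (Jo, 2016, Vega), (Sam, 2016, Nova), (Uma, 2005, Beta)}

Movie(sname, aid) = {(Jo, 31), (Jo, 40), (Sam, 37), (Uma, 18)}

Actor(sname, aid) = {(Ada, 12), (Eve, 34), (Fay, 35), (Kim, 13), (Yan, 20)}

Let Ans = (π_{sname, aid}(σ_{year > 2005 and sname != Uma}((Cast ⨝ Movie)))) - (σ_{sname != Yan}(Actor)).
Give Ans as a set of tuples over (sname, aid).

{(Jo, 31), (Jo, 40), (Sam, 37)}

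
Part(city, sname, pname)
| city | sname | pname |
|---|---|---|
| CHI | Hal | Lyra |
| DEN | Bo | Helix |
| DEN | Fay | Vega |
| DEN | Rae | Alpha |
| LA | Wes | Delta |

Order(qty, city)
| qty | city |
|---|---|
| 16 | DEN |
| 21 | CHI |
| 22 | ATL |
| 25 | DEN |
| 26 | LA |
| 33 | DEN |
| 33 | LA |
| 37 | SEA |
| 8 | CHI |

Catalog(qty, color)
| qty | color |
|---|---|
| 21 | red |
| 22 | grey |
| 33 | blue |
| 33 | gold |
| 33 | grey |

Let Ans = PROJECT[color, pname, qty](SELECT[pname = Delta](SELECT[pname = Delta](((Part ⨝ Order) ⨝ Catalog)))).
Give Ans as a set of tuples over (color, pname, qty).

Part ⋈ Order (natural join on city): {(CHI, Hal, Lyra, 21), (CHI, Hal, Lyra, 8), (DEN, Bo, Helix, 16), (DEN, Bo, Helix, 25), (DEN, Bo, Helix, 33), (DEN, Fay, Vega, 16), (DEN, Fay, Vega, 25), (DEN, Fay, Vega, 33), (DEN, Rae, Alpha, 16), (DEN, Rae, Alpha, 25), (DEN, Rae, Alpha, 33), (LA, Wes, Delta, 26), (LA, Wes, Delta, 33)}
(Part ⨝ Order) ⋈ Catalog (natural join on qty): {(CHI, Hal, Lyra, 21, red), (DEN, Bo, Helix, 33, blue), (DEN, Bo, Helix, 33, gold), (DEN, Bo, Helix, 33, grey), (DEN, Fay, Vega, 33, blue), (DEN, Fay, Vega, 33, gold), (DEN, Fay, Vega, 33, grey), (DEN, Rae, Alpha, 33, blue), (DEN, Rae, Alpha, 33, gold), (DEN, Rae, Alpha, 33, grey), (LA, Wes, Delta, 33, blue), (LA, Wes, Delta, 33, gold), (LA, Wes, Delta, 33, grey)}
σ[pname = Delta]: keep tuples satisfying pname = Delta → {(LA, Wes, Delta, 33, blue), (LA, Wes, Delta, 33, gold), (LA, Wes, Delta, 33, grey)}
σ[pname = Delta]: keep tuples satisfying pname = Delta → {(LA, Wes, Delta, 33, blue), (LA, Wes, Delta, 33, gold), (LA, Wes, Delta, 33, grey)}
Projecting to color, pname, qty: {(blue, Delta, 33), (gold, Delta, 33), (grey, Delta, 33)}

{(blue, Delta, 33), (gold, Delta, 33), (grey, Delta, 33)}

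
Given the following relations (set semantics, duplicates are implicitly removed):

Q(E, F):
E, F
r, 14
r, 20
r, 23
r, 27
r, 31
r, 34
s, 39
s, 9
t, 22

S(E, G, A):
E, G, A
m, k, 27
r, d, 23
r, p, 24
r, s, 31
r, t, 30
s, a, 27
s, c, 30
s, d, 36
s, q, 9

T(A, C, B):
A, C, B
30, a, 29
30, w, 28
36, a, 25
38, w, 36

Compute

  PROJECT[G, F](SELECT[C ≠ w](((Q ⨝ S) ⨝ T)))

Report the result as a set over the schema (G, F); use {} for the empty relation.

Natural join on E: {(r, 14, d, 23), (r, 14, p, 24), (r, 14, s, 31), (r, 14, t, 30), (r, 20, d, 23), (r, 20, p, 24), (r, 20, s, 31), (r, 20, t, 30), (r, 23, d, 23), (r, 23, p, 24), (r, 23, s, 31), (r, 23, t, 30), (r, 27, d, 23), (r, 27, p, 24), (r, 27, s, 31), (r, 27, t, 30), (r, 31, d, 23), (r, 31, p, 24), (r, 31, s, 31), (r, 31, t, 30), (r, 34, d, 23), (r, 34, p, 24), (r, 34, s, 31), (r, 34, t, 30), (s, 39, a, 27), (s, 39, c, 30), (s, 39, d, 36), (s, 39, q, 9), (s, 9, a, 27), (s, 9, c, 30), (s, 9, d, 36), (s, 9, q, 9)}
Natural join on A: {(r, 14, t, 30, a, 29), (r, 14, t, 30, w, 28), (r, 20, t, 30, a, 29), (r, 20, t, 30, w, 28), (r, 23, t, 30, a, 29), (r, 23, t, 30, w, 28), (r, 27, t, 30, a, 29), (r, 27, t, 30, w, 28), (r, 31, t, 30, a, 29), (r, 31, t, 30, w, 28), (r, 34, t, 30, a, 29), (r, 34, t, 30, w, 28), (s, 39, c, 30, a, 29), (s, 39, c, 30, w, 28), (s, 39, d, 36, a, 25), (s, 9, c, 30, a, 29), (s, 9, c, 30, w, 28), (s, 9, d, 36, a, 25)}
Apply σ_{C ≠ w}; surviving tuples: {(r, 14, t, 30, a, 29), (r, 20, t, 30, a, 29), (r, 23, t, 30, a, 29), (r, 27, t, 30, a, 29), (r, 31, t, 30, a, 29), (r, 34, t, 30, a, 29), (s, 39, c, 30, a, 29), (s, 39, d, 36, a, 25), (s, 9, c, 30, a, 29), (s, 9, d, 36, a, 25)}
Keep only column(s) G, F: {(c, 39), (c, 9), (d, 39), (d, 9), (t, 14), (t, 20), (t, 23), (t, 27), (t, 31), (t, 34)}

{(c, 39), (c, 9), (d, 39), (d, 9), (t, 14), (t, 20), (t, 23), (t, 27), (t, 31), (t, 34)}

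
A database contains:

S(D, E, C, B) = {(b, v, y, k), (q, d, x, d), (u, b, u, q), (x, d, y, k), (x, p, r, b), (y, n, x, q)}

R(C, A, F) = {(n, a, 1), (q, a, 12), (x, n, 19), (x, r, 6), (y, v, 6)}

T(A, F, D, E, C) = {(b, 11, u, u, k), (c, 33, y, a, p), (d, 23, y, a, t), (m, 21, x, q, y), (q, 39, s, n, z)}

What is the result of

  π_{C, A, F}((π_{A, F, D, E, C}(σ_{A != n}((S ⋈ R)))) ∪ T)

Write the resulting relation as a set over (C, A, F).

{(k, b, 11), (p, c, 33), (t, d, 23), (x, r, 6), (y, m, 21), (y, v, 6), (z, q, 39)}

Joining S and R on C yields {(b, v, y, k, v, 6), (q, d, x, d, n, 19), (q, d, x, d, r, 6), (x, d, y, k, v, 6), (y, n, x, q, n, 19), (y, n, x, q, r, 6)}.
Selection A != n: {(b, v, y, k, v, 6), (q, d, x, d, r, 6), (x, d, y, k, v, 6), (y, n, x, q, r, 6)}
Keep only column(s) A, F, D, E, C: {(r, 6, q, d, x), (r, 6, y, n, x), (v, 6, b, v, y), (v, 6, x, d, y)}
Taking the union: {(b, 11, u, u, k), (c, 33, y, a, p), (d, 23, y, a, t), (m, 21, x, q, y), (q, 39, s, n, z), (r, 6, q, d, x), (r, 6, y, n, x), (v, 6, b, v, y), (v, 6, x, d, y)}
Keep only column(s) C, A, F (2 duplicate(s) eliminated): {(k, b, 11), (p, c, 33), (t, d, 23), (x, r, 6), (y, m, 21), (y, v, 6), (z, q, 39)}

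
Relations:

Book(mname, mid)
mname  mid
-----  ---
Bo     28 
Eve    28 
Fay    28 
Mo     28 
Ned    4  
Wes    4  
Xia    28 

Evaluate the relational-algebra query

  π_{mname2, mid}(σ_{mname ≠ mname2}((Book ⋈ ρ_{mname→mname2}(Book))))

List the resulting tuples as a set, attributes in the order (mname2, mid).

{(Bo, 28), (Eve, 28), (Fay, 28), (Mo, 28), (Ned, 4), (Wes, 4), (Xia, 28)}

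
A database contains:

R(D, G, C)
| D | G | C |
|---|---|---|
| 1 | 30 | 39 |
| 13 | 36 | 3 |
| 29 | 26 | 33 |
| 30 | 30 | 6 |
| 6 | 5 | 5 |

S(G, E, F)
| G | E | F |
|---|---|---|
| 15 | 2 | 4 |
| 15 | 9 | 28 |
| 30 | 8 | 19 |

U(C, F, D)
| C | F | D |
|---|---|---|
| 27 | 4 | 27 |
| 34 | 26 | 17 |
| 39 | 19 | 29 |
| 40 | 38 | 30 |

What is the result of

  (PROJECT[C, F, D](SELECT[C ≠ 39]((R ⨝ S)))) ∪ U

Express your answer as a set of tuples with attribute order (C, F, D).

{(27, 4, 27), (34, 26, 17), (39, 19, 29), (40, 38, 30), (6, 19, 30)}

Joining R and S on G yields {(1, 30, 39, 8, 19), (30, 30, 6, 8, 19)}.
Filtering on C ≠ 39 leaves {(30, 30, 6, 8, 19)}.
Keep only column(s) C, F, D: {(6, 19, 30)}
Taking the union: {(27, 4, 27), (34, 26, 17), (39, 19, 29), (40, 38, 30), (6, 19, 30)}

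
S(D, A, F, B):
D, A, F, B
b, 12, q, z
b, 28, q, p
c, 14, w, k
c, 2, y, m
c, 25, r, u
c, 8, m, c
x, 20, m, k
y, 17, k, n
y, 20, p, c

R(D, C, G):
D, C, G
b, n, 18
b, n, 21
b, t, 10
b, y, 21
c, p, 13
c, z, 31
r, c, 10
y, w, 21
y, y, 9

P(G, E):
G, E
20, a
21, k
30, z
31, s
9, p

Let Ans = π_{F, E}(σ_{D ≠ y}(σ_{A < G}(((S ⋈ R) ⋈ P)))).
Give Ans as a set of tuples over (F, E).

{(m, s), (q, k), (r, s), (w, s), (y, s)}

Joining S and R on D yields {(b, 12, q, z, n, 18), (b, 12, q, z, n, 21), (b, 12, q, z, t, 10), (b, 12, q, z, y, 21), (b, 28, q, p, n, 18), (b, 28, q, p, n, 21), (b, 28, q, p, t, 10), (b, 28, q, p, y, 21), (c, 14, w, k, p, 13), (c, 14, w, k, z, 31), (c, 2, y, m, p, 13), (c, 2, y, m, z, 31), (c, 25, r, u, p, 13), (c, 25, r, u, z, 31), (c, 8, m, c, p, 13), (c, 8, m, c, z, 31), (y, 17, k, n, w, 21), (y, 17, k, n, y, 9), (y, 20, p, c, w, 21), (y, 20, p, c, y, 9)}.
Joining (S ⋈ R) and P on G yields {(b, 12, q, z, n, 21, k), (b, 12, q, z, y, 21, k), (b, 28, q, p, n, 21, k), (b, 28, q, p, y, 21, k), (c, 14, w, k, z, 31, s), (c, 2, y, m, z, 31, s), (c, 25, r, u, z, 31, s), (c, 8, m, c, z, 31, s), (y, 17, k, n, w, 21, k), (y, 17, k, n, y, 9, p), (y, 20, p, c, w, 21, k), (y, 20, p, c, y, 9, p)}.
Filtering on A < G leaves {(b, 12, q, z, n, 21, k), (b, 12, q, z, y, 21, k), (c, 14, w, k, z, 31, s), (c, 2, y, m, z, 31, s), (c, 25, r, u, z, 31, s), (c, 8, m, c, z, 31, s), (y, 17, k, n, w, 21, k), (y, 20, p, c, w, 21, k)}.
Filtering on D ≠ y leaves {(b, 12, q, z, n, 21, k), (b, 12, q, z, y, 21, k), (c, 14, w, k, z, 31, s), (c, 2, y, m, z, 31, s), (c, 25, r, u, z, 31, s), (c, 8, m, c, z, 31, s)}.
π_{F, E} gives {(m, s), (q, k), (r, s), (w, s), (y, s)} (1 duplicate(s) eliminated).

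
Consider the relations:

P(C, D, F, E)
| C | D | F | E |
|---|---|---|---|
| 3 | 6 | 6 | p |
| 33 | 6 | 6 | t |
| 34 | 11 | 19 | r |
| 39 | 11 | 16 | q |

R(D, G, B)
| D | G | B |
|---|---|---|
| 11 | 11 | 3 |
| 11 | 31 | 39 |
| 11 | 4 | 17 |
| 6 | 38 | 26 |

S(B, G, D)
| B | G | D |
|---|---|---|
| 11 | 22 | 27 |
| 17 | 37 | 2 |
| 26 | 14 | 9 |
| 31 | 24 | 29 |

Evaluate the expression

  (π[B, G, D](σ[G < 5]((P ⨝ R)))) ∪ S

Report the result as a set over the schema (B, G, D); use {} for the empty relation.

{(11, 22, 27), (17, 37, 2), (17, 4, 11), (26, 14, 9), (31, 24, 29)}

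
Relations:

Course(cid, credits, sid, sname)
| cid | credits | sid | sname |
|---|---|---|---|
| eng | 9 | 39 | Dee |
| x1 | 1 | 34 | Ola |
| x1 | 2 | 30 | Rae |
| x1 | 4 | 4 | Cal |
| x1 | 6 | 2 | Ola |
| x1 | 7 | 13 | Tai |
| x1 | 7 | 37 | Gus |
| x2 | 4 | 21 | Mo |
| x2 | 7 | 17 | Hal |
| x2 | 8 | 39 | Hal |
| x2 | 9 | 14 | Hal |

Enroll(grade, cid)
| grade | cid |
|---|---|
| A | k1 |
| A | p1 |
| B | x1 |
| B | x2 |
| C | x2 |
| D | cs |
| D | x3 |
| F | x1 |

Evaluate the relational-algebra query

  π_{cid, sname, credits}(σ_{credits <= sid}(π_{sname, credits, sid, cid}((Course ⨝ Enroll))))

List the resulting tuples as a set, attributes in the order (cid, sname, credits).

Natural join on cid: {(x1, 1, 34, Ola, B), (x1, 1, 34, Ola, F), (x1, 2, 30, Rae, B), (x1, 2, 30, Rae, F), (x1, 4, 4, Cal, B), (x1, 4, 4, Cal, F), (x1, 6, 2, Ola, B), (x1, 6, 2, Ola, F), (x1, 7, 13, Tai, B), (x1, 7, 13, Tai, F), (x1, 7, 37, Gus, B), (x1, 7, 37, Gus, F), (x2, 4, 21, Mo, B), (x2, 4, 21, Mo, C), (x2, 7, 17, Hal, B), (x2, 7, 17, Hal, C), (x2, 8, 39, Hal, B), (x2, 8, 39, Hal, C), (x2, 9, 14, Hal, B), (x2, 9, 14, Hal, C)}
π[sname, credits, sid, cid]: project onto (sname, credits, sid, cid) (10 duplicate(s) eliminated) → {(Cal, 4, 4, x1), (Gus, 7, 37, x1), (Hal, 7, 17, x2), (Hal, 8, 39, x2), (Hal, 9, 14, x2), (Mo, 4, 21, x2), (Ola, 1, 34, x1), (Ola, 6, 2, x1), (Rae, 2, 30, x1), (Tai, 7, 13, x1)}
Apply σ_{credits <= sid}; surviving tuples: {(Cal, 4, 4, x1), (Gus, 7, 37, x1), (Hal, 7, 17, x2), (Hal, 8, 39, x2), (Hal, 9, 14, x2), (Mo, 4, 21, x2), (Ola, 1, 34, x1), (Rae, 2, 30, x1), (Tai, 7, 13, x1)}
π[cid, sname, credits]: project onto (cid, sname, credits) → {(x1, Cal, 4), (x1, Gus, 7), (x1, Ola, 1), (x1, Rae, 2), (x1, Tai, 7), (x2, Hal, 7), (x2, Hal, 8), (x2, Hal, 9), (x2, Mo, 4)}

{(x1, Cal, 4), (x1, Gus, 7), (x1, Ola, 1), (x1, Rae, 2), (x1, Tai, 7), (x2, Hal, 7), (x2, Hal, 8), (x2, Hal, 9), (x2, Mo, 4)}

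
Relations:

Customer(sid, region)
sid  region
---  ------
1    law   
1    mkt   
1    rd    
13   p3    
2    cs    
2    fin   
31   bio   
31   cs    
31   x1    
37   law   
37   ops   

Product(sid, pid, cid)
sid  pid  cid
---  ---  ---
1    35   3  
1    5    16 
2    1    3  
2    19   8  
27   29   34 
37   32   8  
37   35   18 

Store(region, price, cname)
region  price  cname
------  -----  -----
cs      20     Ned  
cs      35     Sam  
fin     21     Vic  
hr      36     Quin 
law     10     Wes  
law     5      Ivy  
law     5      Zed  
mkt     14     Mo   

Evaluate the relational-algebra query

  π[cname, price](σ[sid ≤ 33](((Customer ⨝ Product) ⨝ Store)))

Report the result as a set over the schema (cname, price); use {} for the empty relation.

{(Ivy, 5), (Mo, 14), (Ned, 20), (Sam, 35), (Vic, 21), (Wes, 10), (Zed, 5)}

Joining Customer and Product on sid yields {(1, law, 35, 3), (1, law, 5, 16), (1, mkt, 35, 3), (1, mkt, 5, 16), (1, rd, 35, 3), (1, rd, 5, 16), (2, cs, 1, 3), (2, cs, 19, 8), (2, fin, 1, 3), (2, fin, 19, 8), (37, law, 32, 8), (37, law, 35, 18), (37, ops, 32, 8), (37, ops, 35, 18)}.
Joining (Customer ⨝ Product) and Store on region yields {(1, law, 35, 3, 10, Wes), (1, law, 35, 3, 5, Ivy), (1, law, 35, 3, 5, Zed), (1, law, 5, 16, 10, Wes), (1, law, 5, 16, 5, Ivy), (1, law, 5, 16, 5, Zed), (1, mkt, 35, 3, 14, Mo), (1, mkt, 5, 16, 14, Mo), (2, cs, 1, 3, 20, Ned), (2, cs, 1, 3, 35, Sam), (2, cs, 19, 8, 20, Ned), (2, cs, 19, 8, 35, Sam), (2, fin, 1, 3, 21, Vic), (2, fin, 19, 8, 21, Vic), (37, law, 32, 8, 10, Wes), (37, law, 32, 8, 5, Ivy), (37, law, 32, 8, 5, Zed), (37, law, 35, 18, 10, Wes), (37, law, 35, 18, 5, Ivy), (37, law, 35, 18, 5, Zed)}.
Apply σ_{sid ≤ 33}; surviving tuples: {(1, law, 35, 3, 10, Wes), (1, law, 35, 3, 5, Ivy), (1, law, 35, 3, 5, Zed), (1, law, 5, 16, 10, Wes), (1, law, 5, 16, 5, Ivy), (1, law, 5, 16, 5, Zed), (1, mkt, 35, 3, 14, Mo), (1, mkt, 5, 16, 14, Mo), (2, cs, 1, 3, 20, Ned), (2, cs, 1, 3, 35, Sam), (2, cs, 19, 8, 20, Ned), (2, cs, 19, 8, 35, Sam), (2, fin, 1, 3, 21, Vic), (2, fin, 19, 8, 21, Vic)}
π[cname, price]: project onto (cname, price) (7 duplicate(s) eliminated) → {(Ivy, 5), (Mo, 14), (Ned, 20), (Sam, 35), (Vic, 21), (Wes, 10), (Zed, 5)}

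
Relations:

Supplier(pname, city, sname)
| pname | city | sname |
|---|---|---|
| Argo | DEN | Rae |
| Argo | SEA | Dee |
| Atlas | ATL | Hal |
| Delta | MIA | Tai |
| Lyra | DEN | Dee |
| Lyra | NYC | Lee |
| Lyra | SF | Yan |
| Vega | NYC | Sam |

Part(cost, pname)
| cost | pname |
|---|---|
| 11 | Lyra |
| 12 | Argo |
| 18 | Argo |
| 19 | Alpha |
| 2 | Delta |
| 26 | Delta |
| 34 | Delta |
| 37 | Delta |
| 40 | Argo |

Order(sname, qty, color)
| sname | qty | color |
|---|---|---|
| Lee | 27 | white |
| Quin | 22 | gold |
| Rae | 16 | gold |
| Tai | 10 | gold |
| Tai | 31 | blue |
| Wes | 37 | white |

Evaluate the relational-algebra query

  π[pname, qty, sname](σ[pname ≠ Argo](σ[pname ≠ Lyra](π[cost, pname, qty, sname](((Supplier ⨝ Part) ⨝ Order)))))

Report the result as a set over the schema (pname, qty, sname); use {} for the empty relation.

Supplier ⋈ Part (natural join on pname): {(Argo, DEN, Rae, 12), (Argo, DEN, Rae, 18), (Argo, DEN, Rae, 40), (Argo, SEA, Dee, 12), (Argo, SEA, Dee, 18), (Argo, SEA, Dee, 40), (Delta, MIA, Tai, 2), (Delta, MIA, Tai, 26), (Delta, MIA, Tai, 34), (Delta, MIA, Tai, 37), (Lyra, DEN, Dee, 11), (Lyra, NYC, Lee, 11), (Lyra, SF, Yan, 11)}
(Supplier ⨝ Part) ⋈ Order (natural join on sname): {(Argo, DEN, Rae, 12, 16, gold), (Argo, DEN, Rae, 18, 16, gold), (Argo, DEN, Rae, 40, 16, gold), (Delta, MIA, Tai, 2, 10, gold), (Delta, MIA, Tai, 2, 31, blue), (Delta, MIA, Tai, 26, 10, gold), (Delta, MIA, Tai, 26, 31, blue), (Delta, MIA, Tai, 34, 10, gold), (Delta, MIA, Tai, 34, 31, blue), (Delta, MIA, Tai, 37, 10, gold), (Delta, MIA, Tai, 37, 31, blue), (Lyra, NYC, Lee, 11, 27, white)}
Keep only column(s) cost, pname, qty, sname: {(11, Lyra, 27, Lee), (12, Argo, 16, Rae), (18, Argo, 16, Rae), (2, Delta, 10, Tai), (2, Delta, 31, Tai), (26, Delta, 10, Tai), (26, Delta, 31, Tai), (34, Delta, 10, Tai), (34, Delta, 31, Tai), (37, Delta, 10, Tai), (37, Delta, 31, Tai), (40, Argo, 16, Rae)}
σ[pname ≠ Lyra]: keep tuples satisfying pname ≠ Lyra → {(12, Argo, 16, Rae), (18, Argo, 16, Rae), (2, Delta, 10, Tai), (2, Delta, 31, Tai), (26, Delta, 10, Tai), (26, Delta, 31, Tai), (34, Delta, 10, Tai), (34, Delta, 31, Tai), (37, Delta, 10, Tai), (37, Delta, 31, Tai), (40, Argo, 16, Rae)}
σ[pname ≠ Argo]: keep tuples satisfying pname ≠ Argo → {(2, Delta, 10, Tai), (2, Delta, 31, Tai), (26, Delta, 10, Tai), (26, Delta, 31, Tai), (34, Delta, 10, Tai), (34, Delta, 31, Tai), (37, Delta, 10, Tai), (37, Delta, 31, Tai)}
Keep only column(s) pname, qty, sname (6 duplicate(s) eliminated): {(Delta, 10, Tai), (Delta, 31, Tai)}

{(Delta, 10, Tai), (Delta, 31, Tai)}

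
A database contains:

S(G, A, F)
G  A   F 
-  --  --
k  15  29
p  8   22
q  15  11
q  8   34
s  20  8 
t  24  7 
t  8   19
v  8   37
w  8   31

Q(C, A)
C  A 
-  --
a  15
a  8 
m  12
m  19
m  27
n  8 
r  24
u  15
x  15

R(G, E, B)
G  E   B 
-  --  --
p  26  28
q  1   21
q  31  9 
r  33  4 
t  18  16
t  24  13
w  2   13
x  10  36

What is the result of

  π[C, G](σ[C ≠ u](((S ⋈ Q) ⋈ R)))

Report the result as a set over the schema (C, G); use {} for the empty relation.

{(a, p), (a, q), (a, t), (a, w), (n, p), (n, q), (n, t), (n, w), (r, t), (x, q)}

Natural join on A: {(k, 15, 29, a), (k, 15, 29, u), (k, 15, 29, x), (p, 8, 22, a), (p, 8, 22, n), (q, 15, 11, a), (q, 15, 11, u), (q, 15, 11, x), (q, 8, 34, a), (q, 8, 34, n), (t, 24, 7, r), (t, 8, 19, a), (t, 8, 19, n), (v, 8, 37, a), (v, 8, 37, n), (w, 8, 31, a), (w, 8, 31, n)}
Natural join on G: {(p, 8, 22, a, 26, 28), (p, 8, 22, n, 26, 28), (q, 15, 11, a, 1, 21), (q, 15, 11, a, 31, 9), (q, 15, 11, u, 1, 21), (q, 15, 11, u, 31, 9), (q, 15, 11, x, 1, 21), (q, 15, 11, x, 31, 9), (q, 8, 34, a, 1, 21), (q, 8, 34, a, 31, 9), (q, 8, 34, n, 1, 21), (q, 8, 34, n, 31, 9), (t, 24, 7, r, 18, 16), (t, 24, 7, r, 24, 13), (t, 8, 19, a, 18, 16), (t, 8, 19, a, 24, 13), (t, 8, 19, n, 18, 16), (t, 8, 19, n, 24, 13), (w, 8, 31, a, 2, 13), (w, 8, 31, n, 2, 13)}
Apply σ_{C ≠ u}; surviving tuples: {(p, 8, 22, a, 26, 28), (p, 8, 22, n, 26, 28), (q, 15, 11, a, 1, 21), (q, 15, 11, a, 31, 9), (q, 15, 11, x, 1, 21), (q, 15, 11, x, 31, 9), (q, 8, 34, a, 1, 21), (q, 8, 34, a, 31, 9), (q, 8, 34, n, 1, 21), (q, 8, 34, n, 31, 9), (t, 24, 7, r, 18, 16), (t, 24, 7, r, 24, 13), (t, 8, 19, a, 18, 16), (t, 8, 19, a, 24, 13), (t, 8, 19, n, 18, 16), (t, 8, 19, n, 24, 13), (w, 8, 31, a, 2, 13), (w, 8, 31, n, 2, 13)}
Keep only column(s) C, G (8 duplicate(s) eliminated): {(a, p), (a, q), (a, t), (a, w), (n, p), (n, q), (n, t), (n, w), (r, t), (x, q)}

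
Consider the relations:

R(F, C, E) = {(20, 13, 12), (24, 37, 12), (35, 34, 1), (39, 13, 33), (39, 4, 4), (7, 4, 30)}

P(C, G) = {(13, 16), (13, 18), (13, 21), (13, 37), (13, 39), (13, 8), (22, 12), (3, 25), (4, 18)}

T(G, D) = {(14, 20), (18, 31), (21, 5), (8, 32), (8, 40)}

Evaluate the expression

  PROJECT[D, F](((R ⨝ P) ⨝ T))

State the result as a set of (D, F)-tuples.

{(31, 20), (31, 39), (31, 7), (32, 20), (32, 39), (40, 20), (40, 39), (5, 20), (5, 39)}

Natural join on C: {(20, 13, 12, 16), (20, 13, 12, 18), (20, 13, 12, 21), (20, 13, 12, 37), (20, 13, 12, 39), (20, 13, 12, 8), (39, 13, 33, 16), (39, 13, 33, 18), (39, 13, 33, 21), (39, 13, 33, 37), (39, 13, 33, 39), (39, 13, 33, 8), (39, 4, 4, 18), (7, 4, 30, 18)}
Natural join on G: {(20, 13, 12, 18, 31), (20, 13, 12, 21, 5), (20, 13, 12, 8, 32), (20, 13, 12, 8, 40), (39, 13, 33, 18, 31), (39, 13, 33, 21, 5), (39, 13, 33, 8, 32), (39, 13, 33, 8, 40), (39, 4, 4, 18, 31), (7, 4, 30, 18, 31)}
Keep only column(s) D, F (1 duplicate(s) eliminated): {(31, 20), (31, 39), (31, 7), (32, 20), (32, 39), (40, 20), (40, 39), (5, 20), (5, 39)}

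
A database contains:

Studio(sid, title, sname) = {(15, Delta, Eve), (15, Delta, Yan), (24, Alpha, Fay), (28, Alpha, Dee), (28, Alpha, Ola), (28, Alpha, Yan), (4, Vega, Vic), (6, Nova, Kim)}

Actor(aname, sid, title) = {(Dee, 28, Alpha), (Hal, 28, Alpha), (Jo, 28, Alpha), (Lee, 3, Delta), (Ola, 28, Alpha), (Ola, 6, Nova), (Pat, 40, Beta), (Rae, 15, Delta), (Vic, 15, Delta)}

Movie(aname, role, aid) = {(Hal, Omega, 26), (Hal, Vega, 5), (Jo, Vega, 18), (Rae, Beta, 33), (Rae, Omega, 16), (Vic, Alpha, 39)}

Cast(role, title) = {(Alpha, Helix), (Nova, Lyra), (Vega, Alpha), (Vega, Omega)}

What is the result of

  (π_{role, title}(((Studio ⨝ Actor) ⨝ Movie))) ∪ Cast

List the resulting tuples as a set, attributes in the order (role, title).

{(Alpha, Delta), (Alpha, Helix), (Beta, Delta), (Nova, Lyra), (Omega, Alpha), (Omega, Delta), (Vega, Alpha), (Vega, Omega)}

Joining Studio and Actor on sid, title yields {(15, Delta, Eve, Rae), (15, Delta, Eve, Vic), (15, Delta, Yan, Rae), (15, Delta, Yan, Vic), (28, Alpha, Dee, Dee), (28, Alpha, Dee, Hal), (28, Alpha, Dee, Jo), (28, Alpha, Dee, Ola), (28, Alpha, Ola, Dee), (28, Alpha, Ola, Hal), (28, Alpha, Ola, Jo), (28, Alpha, Ola, Ola), (28, Alpha, Yan, Dee), (28, Alpha, Yan, Hal), (28, Alpha, Yan, Jo), (28, Alpha, Yan, Ola), (6, Nova, Kim, Ola)}.
Joining (Studio ⨝ Actor) and Movie on aname yields {(15, Delta, Eve, Rae, Beta, 33), (15, Delta, Eve, Rae, Omega, 16), (15, Delta, Eve, Vic, Alpha, 39), (15, Delta, Yan, Rae, Beta, 33), (15, Delta, Yan, Rae, Omega, 16), (15, Delta, Yan, Vic, Alpha, 39), (28, Alpha, Dee, Hal, Omega, 26), (28, Alpha, Dee, Hal, Vega, 5), (28, Alpha, Dee, Jo, Vega, 18), (28, Alpha, Ola, Hal, Omega, 26), (28, Alpha, Ola, Hal, Vega, 5), (28, Alpha, Ola, Jo, Vega, 18), (28, Alpha, Yan, Hal, Omega, 26), (28, Alpha, Yan, Hal, Vega, 5), (28, Alpha, Yan, Jo, Vega, 18)}.
π[role, title]: project onto (role, title) (10 duplicate(s) eliminated) → {(Alpha, Delta), (Beta, Delta), (Omega, Alpha), (Omega, Delta), (Vega, Alpha)}
Set union of the two operands is {(Alpha, Delta), (Alpha, Helix), (Beta, Delta), (Nova, Lyra), (Omega, Alpha), (Omega, Delta), (Vega, Alpha), (Vega, Omega)}.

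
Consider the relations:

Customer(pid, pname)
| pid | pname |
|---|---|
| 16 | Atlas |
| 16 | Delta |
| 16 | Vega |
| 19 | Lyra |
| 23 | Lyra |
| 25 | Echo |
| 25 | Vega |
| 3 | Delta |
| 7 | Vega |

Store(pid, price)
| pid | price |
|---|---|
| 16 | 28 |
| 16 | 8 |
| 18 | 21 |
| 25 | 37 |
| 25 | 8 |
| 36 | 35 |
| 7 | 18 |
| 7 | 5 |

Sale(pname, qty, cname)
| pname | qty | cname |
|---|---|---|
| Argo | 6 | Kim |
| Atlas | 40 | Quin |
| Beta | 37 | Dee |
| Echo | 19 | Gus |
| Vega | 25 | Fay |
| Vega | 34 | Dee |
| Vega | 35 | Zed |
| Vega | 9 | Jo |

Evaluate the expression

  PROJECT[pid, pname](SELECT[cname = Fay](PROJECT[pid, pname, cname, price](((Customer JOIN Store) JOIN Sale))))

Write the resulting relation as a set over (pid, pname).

{(16, Vega), (25, Vega), (7, Vega)}

Natural join on pid: {(16, Atlas, 28), (16, Atlas, 8), (16, Delta, 28), (16, Delta, 8), (16, Vega, 28), (16, Vega, 8), (25, Echo, 37), (25, Echo, 8), (25, Vega, 37), (25, Vega, 8), (7, Vega, 18), (7, Vega, 5)}
Natural join on pname: {(16, Atlas, 28, 40, Quin), (16, Atlas, 8, 40, Quin), (16, Vega, 28, 25, Fay), (16, Vega, 28, 34, Dee), (16, Vega, 28, 35, Zed), (16, Vega, 28, 9, Jo), (16, Vega, 8, 25, Fay), (16, Vega, 8, 34, Dee), (16, Vega, 8, 35, Zed), (16, Vega, 8, 9, Jo), (25, Echo, 37, 19, Gus), (25, Echo, 8, 19, Gus), (25, Vega, 37, 25, Fay), (25, Vega, 37, 34, Dee), (25, Vega, 37, 35, Zed), (25, Vega, 37, 9, Jo), (25, Vega, 8, 25, Fay), (25, Vega, 8, 34, Dee), (25, Vega, 8, 35, Zed), (25, Vega, 8, 9, Jo), (7, Vega, 18, 25, Fay), (7, Vega, 18, 34, Dee), (7, Vega, 18, 35, Zed), (7, Vega, 18, 9, Jo), (7, Vega, 5, 25, Fay), (7, Vega, 5, 34, Dee), (7, Vega, 5, 35, Zed), (7, Vega, 5, 9, Jo)}
Projecting to pid, pname, cname, price: {(16, Atlas, Quin, 28), (16, Atlas, Quin, 8), (16, Vega, Dee, 28), (16, Vega, Dee, 8), (16, Vega, Fay, 28), (16, Vega, Fay, 8), (16, Vega, Jo, 28), (16, Vega, Jo, 8), (16, Vega, Zed, 28), (16, Vega, Zed, 8), (25, Echo, Gus, 37), (25, Echo, Gus, 8), (25, Vega, Dee, 37), (25, Vega, Dee, 8), (25, Vega, Fay, 37), (25, Vega, Fay, 8), (25, Vega, Jo, 37), (25, Vega, Jo, 8), (25, Vega, Zed, 37), (25, Vega, Zed, 8), (7, Vega, Dee, 18), (7, Vega, Dee, 5), (7, Vega, Fay, 18), (7, Vega, Fay, 5), (7, Vega, Jo, 18), (7, Vega, Jo, 5), (7, Vega, Zed, 18), (7, Vega, Zed, 5)}
Selection cname = Fay: {(16, Vega, Fay, 28), (16, Vega, Fay, 8), (25, Vega, Fay, 37), (25, Vega, Fay, 8), (7, Vega, Fay, 18), (7, Vega, Fay, 5)}
Projecting to pid, pname (3 duplicate(s) eliminated): {(16, Vega), (25, Vega), (7, Vega)}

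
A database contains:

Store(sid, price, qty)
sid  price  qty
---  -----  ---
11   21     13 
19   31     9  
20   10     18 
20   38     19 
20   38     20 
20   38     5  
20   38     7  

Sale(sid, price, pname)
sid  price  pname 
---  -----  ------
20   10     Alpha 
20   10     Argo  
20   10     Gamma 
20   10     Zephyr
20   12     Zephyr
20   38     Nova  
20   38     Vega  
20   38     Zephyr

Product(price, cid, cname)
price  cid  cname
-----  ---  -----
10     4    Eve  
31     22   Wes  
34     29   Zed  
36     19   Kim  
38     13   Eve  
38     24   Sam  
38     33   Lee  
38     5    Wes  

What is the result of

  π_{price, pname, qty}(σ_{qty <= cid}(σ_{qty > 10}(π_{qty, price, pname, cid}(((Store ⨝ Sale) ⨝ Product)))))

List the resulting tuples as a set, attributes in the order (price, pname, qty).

Store ⋈ Sale (natural join on sid, price): {(20, 10, 18, Alpha), (20, 10, 18, Argo), (20, 10, 18, Gamma), (20, 10, 18, Zephyr), (20, 38, 19, Nova), (20, 38, 19, Vega), (20, 38, 19, Zephyr), (20, 38, 20, Nova), (20, 38, 20, Vega), (20, 38, 20, Zephyr), (20, 38, 5, Nova), (20, 38, 5, Vega), (20, 38, 5, Zephyr), (20, 38, 7, Nova), (20, 38, 7, Vega), (20, 38, 7, Zephyr)}
(Store ⨝ Sale) ⋈ Product (natural join on price): {(20, 10, 18, Alpha, 4, Eve), (20, 10, 18, Argo, 4, Eve), (20, 10, 18, Gamma, 4, Eve), (20, 10, 18, Zephyr, 4, Eve), (20, 38, 19, Nova, 13, Eve), (20, 38, 19, Nova, 24, Sam), (20, 38, 19, Nova, 33, Lee), (20, 38, 19, Nova, 5, Wes), (20, 38, 19, Vega, 13, Eve), (20, 38, 19, Vega, 24, Sam), (20, 38, 19, Vega, 33, Lee), (20, 38, 19, Vega, 5, Wes), (20, 38, 19, Zephyr, 13, Eve), (20, 38, 19, Zephyr, 24, Sam), (20, 38, 19, Zephyr, 33, Lee), (20, 38, 19, Zephyr, 5, Wes), (20, 38, 20, Nova, 13, Eve), (20, 38, 20, Nova, 24, Sam), (20, 38, 20, Nova, 33, Lee), (20, 38, 20, Nova, 5, Wes), (20, 38, 20, Vega, 13, Eve), (20, 38, 20, Vega, 24, Sam), (20, 38, 20, Vega, 33, Lee), (20, 38, 20, Vega, 5, Wes), (20, 38, 20, Zephyr, 13, Eve), (20, 38, 20, Zephyr, 24, Sam), (20, 38, 20, Zephyr, 33, Lee), (20, 38, 20, Zephyr, 5, Wes), (20, 38, 5, Nova, 13, Eve), (20, 38, 5, Nova, 24, Sam), (20, 38, 5, Nova, 33, Lee), (20, 38, 5, Nova, 5, Wes), (20, 38, 5, Vega, 13, Eve), (20, 38, 5, Vega, 24, Sam), (20, 38, 5, Vega, 33, Lee), (20, 38, 5, Vega, 5, Wes), (20, 38, 5, Zephyr, 13, Eve), (20, 38, 5, Zephyr, 24, Sam), (20, 38, 5, Zephyr, 33, Lee), (20, 38, 5, Zephyr, 5, Wes), (20, 38, 7, Nova, 13, Eve), (20, 38, 7, Nova, 24, Sam), (20, 38, 7, Nova, 33, Lee), (20, 38, 7, Nova, 5, Wes), (20, 38, 7, Vega, 13, Eve), (20, 38, 7, Vega, 24, Sam), (20, 38, 7, Vega, 33, Lee), (20, 38, 7, Vega, 5, Wes), (20, 38, 7, Zephyr, 13, Eve), (20, 38, 7, Zephyr, 24, Sam), (20, 38, 7, Zephyr, 33, Lee), (20, 38, 7, Zephyr, 5, Wes)}
Keep only column(s) qty, price, pname, cid: {(18, 10, Alpha, 4), (18, 10, Argo, 4), (18, 10, Gamma, 4), (18, 10, Zephyr, 4), (19, 38, Nova, 13), (19, 38, Nova, 24), (19, 38, Nova, 33), (19, 38, Nova, 5), (19, 38, Vega, 13), (19, 38, Vega, 24), (19, 38, Vega, 33), (19, 38, Vega, 5), (19, 38, Zephyr, 13), (19, 38, Zephyr, 24), (19, 38, Zephyr, 33), (19, 38, Zephyr, 5), (20, 38, Nova, 13), (20, 38, Nova, 24), (20, 38, Nova, 33), (20, 38, Nova, 5), (20, 38, Vega, 13), (20, 38, Vega, 24), (20, 38, Vega, 33), (20, 38, Vega, 5), (20, 38, Zephyr, 13), (20, 38, Zephyr, 24), (20, 38, Zephyr, 33), (20, 38, Zephyr, 5), (5, 38, Nova, 13), (5, 38, Nova, 24), (5, 38, Nova, 33), (5, 38, Nova, 5), (5, 38, Vega, 13), (5, 38, Vega, 24), (5, 38, Vega, 33), (5, 38, Vega, 5), (5, 38, Zephyr, 13), (5, 38, Zephyr, 24), (5, 38, Zephyr, 33), (5, 38, Zephyr, 5), (7, 38, Nova, 13), (7, 38, Nova, 24), (7, 38, Nova, 33), (7, 38, Nova, 5), (7, 38, Vega, 13), (7, 38, Vega, 24), (7, 38, Vega, 33), (7, 38, Vega, 5), (7, 38, Zephyr, 13), (7, 38, Zephyr, 24), (7, 38, Zephyr, 33), (7, 38, Zephyr, 5)}
Filtering on qty > 10 leaves {(18, 10, Alpha, 4), (18, 10, Argo, 4), (18, 10, Gamma, 4), (18, 10, Zephyr, 4), (19, 38, Nova, 13), (19, 38, Nova, 24), (19, 38, Nova, 33), (19, 38, Nova, 5), (19, 38, Vega, 13), (19, 38, Vega, 24), (19, 38, Vega, 33), (19, 38, Vega, 5), (19, 38, Zephyr, 13), (19, 38, Zephyr, 24), (19, 38, Zephyr, 33), (19, 38, Zephyr, 5), (20, 38, Nova, 13), (20, 38, Nova, 24), (20, 38, Nova, 33), (20, 38, Nova, 5), (20, 38, Vega, 13), (20, 38, Vega, 24), (20, 38, Vega, 33), (20, 38, Vega, 5), (20, 38, Zephyr, 13), (20, 38, Zephyr, 24), (20, 38, Zephyr, 33), (20, 38, Zephyr, 5)}.
Filtering on qty <= cid leaves {(19, 38, Nova, 24), (19, 38, Nova, 33), (19, 38, Vega, 24), (19, 38, Vega, 33), (19, 38, Zephyr, 24), (19, 38, Zephyr, 33), (20, 38, Nova, 24), (20, 38, Nova, 33), (20, 38, Vega, 24), (20, 38, Vega, 33), (20, 38, Zephyr, 24), (20, 38, Zephyr, 33)}.
Keep only column(s) price, pname, qty (6 duplicate(s) eliminated): {(38, Nova, 19), (38, Nova, 20), (38, Vega, 19), (38, Vega, 20), (38, Zephyr, 19), (38, Zephyr, 20)}

{(38, Nova, 19), (38, Nova, 20), (38, Vega, 19), (38, Vega, 20), (38, Zephyr, 19), (38, Zephyr, 20)}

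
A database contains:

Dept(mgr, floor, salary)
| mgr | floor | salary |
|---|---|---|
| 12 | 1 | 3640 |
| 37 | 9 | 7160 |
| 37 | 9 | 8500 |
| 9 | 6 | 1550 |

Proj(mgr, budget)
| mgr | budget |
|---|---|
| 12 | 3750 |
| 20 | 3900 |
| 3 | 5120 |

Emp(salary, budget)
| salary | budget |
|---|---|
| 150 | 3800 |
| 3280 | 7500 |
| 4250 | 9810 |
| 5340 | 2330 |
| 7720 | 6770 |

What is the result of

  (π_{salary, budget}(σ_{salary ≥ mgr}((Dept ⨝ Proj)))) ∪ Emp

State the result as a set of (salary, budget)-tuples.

Dept ⋈ Proj (natural join on mgr): {(12, 1, 3640, 3750)}
σ[salary ≥ mgr]: keep tuples satisfying salary ≥ mgr → {(12, 1, 3640, 3750)}
π[salary, budget]: project onto (salary, budget) → {(3640, 3750)}
Taking the union: {(150, 3800), (3280, 7500), (3640, 3750), (4250, 9810), (5340, 2330), (7720, 6770)}

{(150, 3800), (3280, 7500), (3640, 3750), (4250, 9810), (5340, 2330), (7720, 6770)}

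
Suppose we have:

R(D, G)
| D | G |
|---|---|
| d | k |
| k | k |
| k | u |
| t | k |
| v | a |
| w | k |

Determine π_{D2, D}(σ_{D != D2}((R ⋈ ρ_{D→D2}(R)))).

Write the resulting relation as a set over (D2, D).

{(d, k), (d, t), (d, w), (k, d), (k, t), (k, w), (t, d), (t, k), (t, w), (w, d), (w, k), (w, t)}

ρ[D→D2]: schema becomes (D2, G); tuples unchanged.
Joining R and ρ_{D→D2}(R) on G yields {(d, k, d), (d, k, k), (d, k, t), (d, k, w), (k, k, d), (k, k, k), (k, k, t), (k, k, w), (k, u, k), (t, k, d), (t, k, k), (t, k, t), (t, k, w), (v, a, v), (w, k, d), (w, k, k), (w, k, t), (w, k, w)}.
Apply σ_{D != D2}; surviving tuples: {(d, k, k), (d, k, t), (d, k, w), (k, k, d), (k, k, t), (k, k, w), (t, k, d), (t, k, k), (t, k, w), (w, k, d), (w, k, k), (w, k, t)}
π_{D2, D} gives {(d, k), (d, t), (d, w), (k, d), (k, t), (k, w), (t, d), (t, k), (t, w), (w, d), (w, k), (w, t)}.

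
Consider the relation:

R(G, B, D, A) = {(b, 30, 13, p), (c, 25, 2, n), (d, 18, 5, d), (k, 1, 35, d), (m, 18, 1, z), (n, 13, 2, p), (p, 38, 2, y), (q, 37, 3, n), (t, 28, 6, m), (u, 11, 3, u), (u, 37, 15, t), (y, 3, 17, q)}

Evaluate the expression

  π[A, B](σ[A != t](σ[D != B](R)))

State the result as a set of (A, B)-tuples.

σ[D != B]: keep tuples satisfying D != B → {(b, 30, 13, p), (c, 25, 2, n), (d, 18, 5, d), (k, 1, 35, d), (m, 18, 1, z), (n, 13, 2, p), (p, 38, 2, y), (q, 37, 3, n), (t, 28, 6, m), (u, 11, 3, u), (u, 37, 15, t), (y, 3, 17, q)}
σ[A != t]: keep tuples satisfying A != t → {(b, 30, 13, p), (c, 25, 2, n), (d, 18, 5, d), (k, 1, 35, d), (m, 18, 1, z), (n, 13, 2, p), (p, 38, 2, y), (q, 37, 3, n), (t, 28, 6, m), (u, 11, 3, u), (y, 3, 17, q)}
Projecting to A, B: {(d, 1), (d, 18), (m, 28), (n, 25), (n, 37), (p, 13), (p, 30), (q, 3), (u, 11), (y, 38), (z, 18)}

{(d, 1), (d, 18), (m, 28), (n, 25), (n, 37), (p, 13), (p, 30), (q, 3), (u, 11), (y, 38), (z, 18)}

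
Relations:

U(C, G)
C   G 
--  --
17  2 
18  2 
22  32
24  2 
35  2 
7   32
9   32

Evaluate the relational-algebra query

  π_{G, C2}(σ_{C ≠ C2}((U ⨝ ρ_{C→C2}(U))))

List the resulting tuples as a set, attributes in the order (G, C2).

{(2, 17), (2, 18), (2, 24), (2, 35), (32, 22), (32, 7), (32, 9)}

ρ[C→C2]: schema becomes (C2, G); tuples unchanged.
Joining U and ρ_{C→C2}(U) on G yields {(17, 2, 17), (17, 2, 18), (17, 2, 24), (17, 2, 35), (18, 2, 17), (18, 2, 18), (18, 2, 24), (18, 2, 35), (22, 32, 22), (22, 32, 7), (22, 32, 9), (24, 2, 17), (24, 2, 18), (24, 2, 24), (24, 2, 35), (35, 2, 17), (35, 2, 18), (35, 2, 24), (35, 2, 35), (7, 32, 22), (7, 32, 7), (7, 32, 9), (9, 32, 22), (9, 32, 7), (9, 32, 9)}.
Apply σ_{C ≠ C2}; surviving tuples: {(17, 2, 18), (17, 2, 24), (17, 2, 35), (18, 2, 17), (18, 2, 24), (18, 2, 35), (22, 32, 7), (22, 32, 9), (24, 2, 17), (24, 2, 18), (24, 2, 35), (35, 2, 17), (35, 2, 18), (35, 2, 24), (7, 32, 22), (7, 32, 9), (9, 32, 22), (9, 32, 7)}
π[G, C2]: project onto (G, C2) (11 duplicate(s) eliminated) → {(2, 17), (2, 18), (2, 24), (2, 35), (32, 22), (32, 7), (32, 9)}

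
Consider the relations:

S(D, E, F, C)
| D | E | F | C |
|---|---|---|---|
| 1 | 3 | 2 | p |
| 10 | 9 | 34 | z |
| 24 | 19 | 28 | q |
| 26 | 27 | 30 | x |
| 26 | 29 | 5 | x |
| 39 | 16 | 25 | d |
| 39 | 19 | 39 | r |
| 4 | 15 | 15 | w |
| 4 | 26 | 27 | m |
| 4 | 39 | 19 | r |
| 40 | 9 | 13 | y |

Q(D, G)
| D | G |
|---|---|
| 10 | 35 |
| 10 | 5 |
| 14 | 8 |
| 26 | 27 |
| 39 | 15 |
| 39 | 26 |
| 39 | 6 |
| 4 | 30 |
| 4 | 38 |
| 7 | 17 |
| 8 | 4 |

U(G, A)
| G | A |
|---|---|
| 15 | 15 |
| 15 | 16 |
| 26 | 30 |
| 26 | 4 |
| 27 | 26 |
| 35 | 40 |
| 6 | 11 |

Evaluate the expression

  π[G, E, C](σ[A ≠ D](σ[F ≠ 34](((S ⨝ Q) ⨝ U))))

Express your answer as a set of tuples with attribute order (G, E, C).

{(15, 16, d), (15, 19, r), (26, 16, d), (26, 19, r), (6, 16, d), (6, 19, r)}

Natural join on D: {(10, 9, 34, z, 35), (10, 9, 34, z, 5), (26, 27, 30, x, 27), (26, 29, 5, x, 27), (39, 16, 25, d, 15), (39, 16, 25, d, 26), (39, 16, 25, d, 6), (39, 19, 39, r, 15), (39, 19, 39, r, 26), (39, 19, 39, r, 6), (4, 15, 15, w, 30), (4, 15, 15, w, 38), (4, 26, 27, m, 30), (4, 26, 27, m, 38), (4, 39, 19, r, 30), (4, 39, 19, r, 38)}
Natural join on G: {(10, 9, 34, z, 35, 40), (26, 27, 30, x, 27, 26), (26, 29, 5, x, 27, 26), (39, 16, 25, d, 15, 15), (39, 16, 25, d, 15, 16), (39, 16, 25, d, 26, 30), (39, 16, 25, d, 26, 4), (39, 16, 25, d, 6, 11), (39, 19, 39, r, 15, 15), (39, 19, 39, r, 15, 16), (39, 19, 39, r, 26, 30), (39, 19, 39, r, 26, 4), (39, 19, 39, r, 6, 11)}
Filtering on F ≠ 34 leaves {(26, 27, 30, x, 27, 26), (26, 29, 5, x, 27, 26), (39, 16, 25, d, 15, 15), (39, 16, 25, d, 15, 16), (39, 16, 25, d, 26, 30), (39, 16, 25, d, 26, 4), (39, 16, 25, d, 6, 11), (39, 19, 39, r, 15, 15), (39, 19, 39, r, 15, 16), (39, 19, 39, r, 26, 30), (39, 19, 39, r, 26, 4), (39, 19, 39, r, 6, 11)}.
Filtering on A ≠ D leaves {(39, 16, 25, d, 15, 15), (39, 16, 25, d, 15, 16), (39, 16, 25, d, 26, 30), (39, 16, 25, d, 26, 4), (39, 16, 25, d, 6, 11), (39, 19, 39, r, 15, 15), (39, 19, 39, r, 15, 16), (39, 19, 39, r, 26, 30), (39, 19, 39, r, 26, 4), (39, 19, 39, r, 6, 11)}.
Projecting to G, E, C (4 duplicate(s) eliminated): {(15, 16, d), (15, 19, r), (26, 16, d), (26, 19, r), (6, 16, d), (6, 19, r)}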